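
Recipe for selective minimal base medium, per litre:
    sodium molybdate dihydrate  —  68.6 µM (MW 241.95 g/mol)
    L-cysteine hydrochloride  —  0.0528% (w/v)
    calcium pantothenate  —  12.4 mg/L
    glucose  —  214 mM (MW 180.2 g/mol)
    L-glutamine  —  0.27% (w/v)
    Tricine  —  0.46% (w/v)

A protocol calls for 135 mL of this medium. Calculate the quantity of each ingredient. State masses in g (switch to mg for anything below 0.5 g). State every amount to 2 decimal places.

sodium molybdate dihydrate 2.24 mg; L-cysteine hydrochloride 71.28 mg; calcium pantothenate 1.67 mg; glucose 5.21 g; L-glutamine 364.50 mg; Tricine 0.62 g

Working volume: 135 mL = 0.135 L.
sodium molybdate dihydrate: 68.6 µmol/L × 241.95 g/mol × 0.135 L ÷ 1000 = 2.24 mg
L-cysteine hydrochloride: 0.0528% w/v = 0.528 g/L → 0.528 × 0.135 L = 0.07128 g = 71.28 mg
calcium pantothenate: 12.4 mg/L × 0.135 L = 1.67 mg
glucose: 214 mmol/L × 180.2 g/mol × 0.135 L ÷ 1000 = 5.21 g
L-glutamine: 0.27 g per 100 mL × 135 mL ÷ 100 = 0.3645 g = 364.50 mg
Tricine: 0.46 g per 100 mL × 135 mL ÷ 100 = 0.62 g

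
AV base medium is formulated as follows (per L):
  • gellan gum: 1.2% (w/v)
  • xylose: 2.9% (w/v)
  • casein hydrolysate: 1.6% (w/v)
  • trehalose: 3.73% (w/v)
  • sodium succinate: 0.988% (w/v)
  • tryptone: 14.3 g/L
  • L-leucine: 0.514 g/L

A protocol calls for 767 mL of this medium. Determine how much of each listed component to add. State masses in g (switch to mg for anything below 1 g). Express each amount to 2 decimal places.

gellan gum 9.20 g; xylose 22.24 g; casein hydrolysate 12.27 g; trehalose 28.61 g; sodium succinate 7.58 g; tryptone 10.97 g; L-leucine 394.24 mg

Working volume: 767 mL = 0.767 L.
gellan gum: 1.2 g per 100 mL × 767 mL ÷ 100 = 9.20 g
xylose: 2.9% w/v = 29 g/L → 29 × 0.767 L = 22.24 g
casein hydrolysate: 1.6 g per 100 mL × 767 mL ÷ 100 = 12.27 g
trehalose: 3.73 g per 100 mL × 767 mL ÷ 100 = 28.61 g
sodium succinate: 0.988 g per 100 mL × 767 mL ÷ 100 = 7.58 g
tryptone: 14.3 g/L × 0.767 L = 10.97 g
L-leucine: 0.514 g/L × 0.767 L = 0.394238 g = 394.24 mg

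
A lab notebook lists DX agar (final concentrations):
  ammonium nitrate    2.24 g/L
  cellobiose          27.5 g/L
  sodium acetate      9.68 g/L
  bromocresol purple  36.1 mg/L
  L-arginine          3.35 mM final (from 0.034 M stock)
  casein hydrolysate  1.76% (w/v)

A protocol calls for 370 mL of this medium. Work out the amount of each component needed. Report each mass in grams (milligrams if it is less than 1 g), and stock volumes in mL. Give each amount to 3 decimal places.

Working volume: 370 mL = 0.37 L.
ammonium nitrate: 2.24 g/L × 0.37 L = 0.8288 g = 828.800 mg
cellobiose: 27.5 g/L × 0.37 L = 10.175 g
sodium acetate: 9.68 g/L × 0.37 L = 3.582 g
bromocresol purple: 36.1 mg/L × 0.37 L = 13.357 mg
L-arginine: dilute stock: 3.35 mM × 370 mL ÷ 34 mM = 36.456 mL
casein hydrolysate: 1.76 g per 100 mL × 370 mL ÷ 100 = 6.512 g

ammonium nitrate 828.800 mg; cellobiose 10.175 g; sodium acetate 3.582 g; bromocresol purple 13.357 mg; L-arginine 36.456 mL; casein hydrolysate 6.512 g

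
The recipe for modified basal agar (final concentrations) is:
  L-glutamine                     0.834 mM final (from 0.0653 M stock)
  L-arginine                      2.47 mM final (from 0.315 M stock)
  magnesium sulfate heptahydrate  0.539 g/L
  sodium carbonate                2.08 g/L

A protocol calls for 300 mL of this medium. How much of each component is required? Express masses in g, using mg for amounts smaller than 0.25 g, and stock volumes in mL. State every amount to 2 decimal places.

L-glutamine 3.83 mL; L-arginine 2.35 mL; magnesium sulfate heptahydrate 161.70 mg; sodium carbonate 0.62 g

Target volume = 300 mL = 0.3 L.
L-glutamine: dilute stock: 0.834 mM × 300 mL ÷ 65.3 mM = 3.83 mL
L-arginine: C1V1 = C2V2 → 2.47 mM × 300 mL ÷ 315 mM = 2.35 mL
magnesium sulfate heptahydrate: 0.539 g/L × 0.3 L = 0.1617 g = 161.70 mg
sodium carbonate: 2.08 g/L × 0.3 L = 0.62 g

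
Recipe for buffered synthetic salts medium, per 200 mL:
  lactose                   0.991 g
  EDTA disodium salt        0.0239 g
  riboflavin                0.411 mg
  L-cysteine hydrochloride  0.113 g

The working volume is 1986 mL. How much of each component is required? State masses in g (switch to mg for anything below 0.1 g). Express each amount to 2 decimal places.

Scale factor = 1986 mL / 200 mL = 9.93.
lactose: 0.991 g × (1986 mL / 200 mL) = 9.84 g
EDTA disodium salt: 0.0239 g × (1986 mL / 200 mL) = 0.24 g
riboflavin: 0.411 mg × (1986 mL / 200 mL) = 4.08 mg
L-cysteine hydrochloride: 0.113 g × (1986 mL / 200 mL) = 1.12 g

lactose 9.84 g; EDTA disodium salt 0.24 g; riboflavin 4.08 mg; L-cysteine hydrochloride 1.12 g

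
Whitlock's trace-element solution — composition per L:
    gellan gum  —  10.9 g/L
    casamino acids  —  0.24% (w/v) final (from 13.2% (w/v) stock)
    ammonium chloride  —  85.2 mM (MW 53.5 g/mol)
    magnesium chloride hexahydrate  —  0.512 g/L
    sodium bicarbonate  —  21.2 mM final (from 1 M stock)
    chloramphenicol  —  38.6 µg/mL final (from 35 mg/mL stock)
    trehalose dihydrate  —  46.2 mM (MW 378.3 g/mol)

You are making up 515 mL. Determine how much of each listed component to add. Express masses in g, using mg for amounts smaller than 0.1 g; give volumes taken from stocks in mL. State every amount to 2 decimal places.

Target volume = 515 mL = 0.515 L.
gellan gum: 10.9 g/L × 0.515 L = 5.61 g
casamino acids: V = C2·V2/C1 = 0.24% ÷ 13.2% × 515 mL = 9.36 mL
ammonium chloride: 85.2 mmol/L × 53.5 g/mol × 0.515 L ÷ 1000 = 2.35 g
magnesium chloride hexahydrate: 0.512 g/L × 0.515 L = 0.26 g
sodium bicarbonate: C1V1 = C2V2 → 21.2 mM × 515 mL ÷ 1000 mM = 10.92 mL
chloramphenicol: V = C2·V2/C1 = 38.6 µg/mL × 515 mL ÷ 35000 µg/mL = 0.57 mL
trehalose dihydrate: 46.2 mmol/L × 378.3 g/mol × 0.515 L ÷ 1000 = 9.00 g

gellan gum 5.61 g; casamino acids 9.36 mL; ammonium chloride 2.35 g; magnesium chloride hexahydrate 0.26 g; sodium bicarbonate 10.92 mL; chloramphenicol 0.57 mL; trehalose dihydrate 9.00 g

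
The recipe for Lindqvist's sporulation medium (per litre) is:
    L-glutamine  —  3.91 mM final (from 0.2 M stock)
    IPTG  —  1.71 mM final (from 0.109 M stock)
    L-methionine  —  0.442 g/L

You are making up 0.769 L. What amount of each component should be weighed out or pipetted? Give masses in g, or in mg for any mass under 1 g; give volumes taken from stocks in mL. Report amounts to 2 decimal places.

L-glutamine 15.03 mL; IPTG 12.06 mL; L-methionine 339.90 mg

Scale factor relative to 1 L: 0.769.
L-glutamine: dilute stock: 3.91 mM × 769 mL ÷ 200 mM = 15.03 mL
IPTG: C1V1 = C2V2 → 1.71 mM × 769 mL ÷ 109 mM = 12.06 mL
L-methionine: 0.442 g/L × 0.769 L = 0.339898 g = 339.90 mg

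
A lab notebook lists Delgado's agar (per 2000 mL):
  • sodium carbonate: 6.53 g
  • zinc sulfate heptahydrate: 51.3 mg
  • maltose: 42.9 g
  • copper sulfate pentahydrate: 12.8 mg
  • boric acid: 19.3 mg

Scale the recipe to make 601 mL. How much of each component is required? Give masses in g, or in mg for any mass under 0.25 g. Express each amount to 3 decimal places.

sodium carbonate 1.962 g; zinc sulfate heptahydrate 15.416 mg; maltose 12.891 g; copper sulfate pentahydrate 3.846 mg; boric acid 5.800 mg

Ratio of target to recipe volume: 601 / 2000 = 0.3005.
sodium carbonate: 6.53 g × (601 mL / 2000 mL) = 1.962 g
zinc sulfate heptahydrate: 51.3 mg × (601 mL / 2000 mL) = 15.416 mg
maltose: 42.9 g × (601 mL / 2000 mL) = 12.891 g
copper sulfate pentahydrate: 12.8 mg × (601 mL / 2000 mL) = 3.846 mg
boric acid: 19.3 mg × (601 mL / 2000 mL) = 5.800 mg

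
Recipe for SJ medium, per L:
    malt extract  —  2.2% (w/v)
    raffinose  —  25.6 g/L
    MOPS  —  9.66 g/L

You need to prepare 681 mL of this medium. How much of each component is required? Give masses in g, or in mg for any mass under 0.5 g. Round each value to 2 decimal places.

malt extract 14.98 g; raffinose 17.43 g; MOPS 6.58 g

Working volume: 681 mL = 0.681 L.
malt extract: 2.2 g per 100 mL × 681 mL ÷ 100 = 14.98 g
raffinose: 25.6 g/L × 0.681 L = 17.43 g
MOPS: 9.66 g/L × 0.681 L = 6.58 g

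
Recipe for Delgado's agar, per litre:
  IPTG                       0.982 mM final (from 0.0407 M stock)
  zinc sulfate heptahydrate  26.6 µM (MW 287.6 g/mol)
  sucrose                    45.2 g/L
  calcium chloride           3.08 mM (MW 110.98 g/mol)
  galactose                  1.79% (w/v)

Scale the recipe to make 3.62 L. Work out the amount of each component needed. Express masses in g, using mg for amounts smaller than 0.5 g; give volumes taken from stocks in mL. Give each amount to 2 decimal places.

IPTG 87.34 mL; zinc sulfate heptahydrate 27.69 mg; sucrose 163.62 g; calcium chloride 1.24 g; galactose 64.80 g

Scale factor relative to 1 L: 3.62.
IPTG: C1V1 = C2V2 → 0.982 mM × 3620 mL ÷ 40.7 mM = 87.34 mL
zinc sulfate heptahydrate: 26.6 µmol/L × 287.6 g/mol × 3.62 L ÷ 1000 = 27.69 mg
sucrose: 45.2 g/L × 3.62 L = 163.62 g
calcium chloride: 3.08 mmol/L × 110.98 g/mol × 3.62 L ÷ 1000 = 1.24 g
galactose: 1.79% w/v = 17.9 g/L → 17.9 × 3.62 L = 64.80 g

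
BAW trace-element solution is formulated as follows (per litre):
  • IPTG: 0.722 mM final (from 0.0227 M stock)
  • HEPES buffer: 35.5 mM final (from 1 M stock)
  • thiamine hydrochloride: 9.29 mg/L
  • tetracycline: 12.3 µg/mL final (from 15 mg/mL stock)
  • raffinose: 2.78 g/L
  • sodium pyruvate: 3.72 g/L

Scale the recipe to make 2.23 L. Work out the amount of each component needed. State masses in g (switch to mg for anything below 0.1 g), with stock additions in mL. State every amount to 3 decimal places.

IPTG 70.928 mL; HEPES buffer 79.165 mL; thiamine hydrochloride 20.717 mg; tetracycline 1.829 mL; raffinose 6.199 g; sodium pyruvate 8.296 g

Scale factor relative to 1 L: 2.23.
IPTG: C1V1 = C2V2 → 0.722 mM × 2230 mL ÷ 22.7 mM = 70.928 mL
HEPES buffer: V = C2·V2/C1 = 35.5 mM × 2230 mL ÷ 1000 mM = 79.165 mL
thiamine hydrochloride: 9.29 mg/L × 2.23 L = 20.717 mg
tetracycline: V = C2·V2/C1 = 12.3 µg/mL × 2230 mL ÷ 15000 µg/mL = 1.829 mL
raffinose: 2.78 g/L × 2.23 L = 6.199 g
sodium pyruvate: 3.72 g/L × 2.23 L = 8.296 g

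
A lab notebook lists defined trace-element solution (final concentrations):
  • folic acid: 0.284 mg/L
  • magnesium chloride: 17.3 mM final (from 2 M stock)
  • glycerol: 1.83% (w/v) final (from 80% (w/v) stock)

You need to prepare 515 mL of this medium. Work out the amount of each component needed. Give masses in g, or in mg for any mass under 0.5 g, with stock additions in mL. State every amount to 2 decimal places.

Working volume: 515 mL = 0.515 L.
folic acid: 0.284 mg/L × 0.515 L = 0.15 mg
magnesium chloride: C1V1 = C2V2 → 17.3 mM × 515 mL ÷ 2000 mM = 4.45 mL
glycerol: C1V1 = C2V2 → 1.83% ÷ 80% × 515 mL = 11.78 mL

folic acid 0.15 mg; magnesium chloride 4.45 mL; glycerol 11.78 mL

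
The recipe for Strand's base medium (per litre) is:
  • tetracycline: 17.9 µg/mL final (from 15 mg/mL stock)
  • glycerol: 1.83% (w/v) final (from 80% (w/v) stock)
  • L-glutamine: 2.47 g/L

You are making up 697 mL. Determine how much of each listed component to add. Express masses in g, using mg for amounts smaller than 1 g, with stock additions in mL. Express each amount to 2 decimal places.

tetracycline 0.83 mL; glycerol 15.94 mL; L-glutamine 1.72 g

Working volume: 697 mL = 0.697 L.
tetracycline: C1V1 = C2V2 → 17.9 µg/mL × 697 mL ÷ 15000 µg/mL = 0.83 mL
glycerol: V = C2·V2/C1 = 1.83% ÷ 80% × 697 mL = 15.94 mL
L-glutamine: 2.47 g/L × 0.697 L = 1.72 g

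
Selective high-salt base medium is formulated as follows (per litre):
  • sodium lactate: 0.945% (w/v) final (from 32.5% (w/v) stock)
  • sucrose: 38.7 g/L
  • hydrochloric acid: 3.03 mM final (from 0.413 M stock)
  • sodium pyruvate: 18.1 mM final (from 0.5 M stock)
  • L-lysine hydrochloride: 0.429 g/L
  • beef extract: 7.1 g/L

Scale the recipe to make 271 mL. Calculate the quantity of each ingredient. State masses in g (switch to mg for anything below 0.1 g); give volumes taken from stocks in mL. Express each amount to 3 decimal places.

sodium lactate 7.880 mL; sucrose 10.488 g; hydrochloric acid 1.988 mL; sodium pyruvate 9.810 mL; L-lysine hydrochloride 0.116 g; beef extract 1.924 g

Scale factor relative to 1 L: 0.271.
sodium lactate: V = C2·V2/C1 = 0.945% ÷ 32.5% × 271 mL = 7.880 mL
sucrose: 38.7 g/L × 0.271 L = 10.488 g
hydrochloric acid: C1V1 = C2V2 → 3.03 mM × 271 mL ÷ 413 mM = 1.988 mL
sodium pyruvate: V = C2·V2/C1 = 18.1 mM × 271 mL ÷ 500 mM = 9.810 mL
L-lysine hydrochloride: 0.429 g/L × 0.271 L = 0.116 g
beef extract: 7.1 g/L × 0.271 L = 1.924 g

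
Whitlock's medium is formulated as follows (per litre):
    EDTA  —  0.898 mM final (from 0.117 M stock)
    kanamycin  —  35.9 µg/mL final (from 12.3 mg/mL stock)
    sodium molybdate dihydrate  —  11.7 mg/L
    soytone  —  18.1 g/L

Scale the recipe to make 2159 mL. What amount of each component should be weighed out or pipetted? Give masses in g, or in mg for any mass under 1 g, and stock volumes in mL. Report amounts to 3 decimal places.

EDTA 16.571 mL; kanamycin 6.301 mL; sodium molybdate dihydrate 25.260 mg; soytone 39.078 g

Scale factor relative to 1 L: 2.159.
EDTA: V = C2·V2/C1 = 0.898 mM × 2159 mL ÷ 117 mM = 16.571 mL
kanamycin: V = C2·V2/C1 = 35.9 µg/mL × 2159 mL ÷ 12300 µg/mL = 6.301 mL
sodium molybdate dihydrate: 11.7 mg/L × 2.159 L = 25.260 mg
soytone: 18.1 g/L × 2.159 L = 39.078 g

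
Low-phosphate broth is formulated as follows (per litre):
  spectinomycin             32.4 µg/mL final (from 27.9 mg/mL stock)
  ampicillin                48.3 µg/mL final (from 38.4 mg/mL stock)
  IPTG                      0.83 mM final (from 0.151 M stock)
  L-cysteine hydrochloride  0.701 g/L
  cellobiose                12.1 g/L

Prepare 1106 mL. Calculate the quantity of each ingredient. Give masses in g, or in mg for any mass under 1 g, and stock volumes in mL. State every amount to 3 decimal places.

spectinomycin 1.284 mL; ampicillin 1.391 mL; IPTG 6.079 mL; L-cysteine hydrochloride 775.306 mg; cellobiose 13.383 g

Scale factor relative to 1 L: 1.106.
spectinomycin: dilute stock: 32.4 µg/mL × 1106 mL ÷ 27900 µg/mL = 1.284 mL
ampicillin: C1V1 = C2V2 → 48.3 µg/mL × 1106 mL ÷ 38400 µg/mL = 1.391 mL
IPTG: dilute stock: 0.83 mM × 1106 mL ÷ 151 mM = 6.079 mL
L-cysteine hydrochloride: 0.701 g/L × 1.106 L = 0.775306 g = 775.306 mg
cellobiose: 12.1 g/L × 1.106 L = 13.383 g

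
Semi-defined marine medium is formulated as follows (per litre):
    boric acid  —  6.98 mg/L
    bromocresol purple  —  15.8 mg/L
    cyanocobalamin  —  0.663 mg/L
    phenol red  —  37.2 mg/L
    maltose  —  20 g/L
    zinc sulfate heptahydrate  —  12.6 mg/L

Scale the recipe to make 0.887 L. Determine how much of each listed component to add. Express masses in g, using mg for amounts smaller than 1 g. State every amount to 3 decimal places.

Scale factor relative to 1 L: 0.887.
boric acid: 6.98 mg/L × 0.887 L = 6.191 mg
bromocresol purple: 15.8 mg/L × 0.887 L = 14.015 mg
cyanocobalamin: 0.663 mg/L × 0.887 L = 0.588 mg
phenol red: 37.2 mg/L × 0.887 L = 32.996 mg
maltose: 20 g/L × 0.887 L = 17.740 g
zinc sulfate heptahydrate: 12.6 mg/L × 0.887 L = 11.176 mg

boric acid 6.191 mg; bromocresol purple 14.015 mg; cyanocobalamin 0.588 mg; phenol red 32.996 mg; maltose 17.740 g; zinc sulfate heptahydrate 11.176 mg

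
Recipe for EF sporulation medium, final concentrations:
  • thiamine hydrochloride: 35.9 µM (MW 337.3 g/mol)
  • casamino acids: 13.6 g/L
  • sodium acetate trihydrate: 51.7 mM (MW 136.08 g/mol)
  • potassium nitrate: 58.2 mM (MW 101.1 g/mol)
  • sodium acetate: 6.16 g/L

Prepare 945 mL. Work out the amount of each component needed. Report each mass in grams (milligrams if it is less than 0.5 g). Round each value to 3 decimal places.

Working volume: 945 mL = 0.945 L.
thiamine hydrochloride: 35.9 µmol/L × 337.3 g/mol × 0.945 L ÷ 1000 = 11.443 mg
casamino acids: 13.6 g/L × 0.945 L = 12.852 g
sodium acetate trihydrate: 51.7 mmol/L × 136.08 g/mol × 0.945 L ÷ 1000 = 6.648 g
potassium nitrate: 58.2 mmol/L × 101.1 g/mol × 0.945 L ÷ 1000 = 5.560 g
sodium acetate: 6.16 g/L × 0.945 L = 5.821 g

thiamine hydrochloride 11.443 mg; casamino acids 12.852 g; sodium acetate trihydrate 6.648 g; potassium nitrate 5.560 g; sodium acetate 5.821 g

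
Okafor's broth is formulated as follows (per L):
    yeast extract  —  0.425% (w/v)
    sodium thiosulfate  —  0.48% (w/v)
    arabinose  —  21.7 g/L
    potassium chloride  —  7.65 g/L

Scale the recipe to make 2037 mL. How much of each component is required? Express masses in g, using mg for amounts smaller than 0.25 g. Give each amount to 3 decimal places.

yeast extract 8.657 g; sodium thiosulfate 9.778 g; arabinose 44.203 g; potassium chloride 15.583 g

Working volume: 2037 mL = 2.037 L.
yeast extract: 0.425 g per 100 mL × 2037 mL ÷ 100 = 8.657 g
sodium thiosulfate: 0.48 g per 100 mL × 2037 mL ÷ 100 = 9.778 g
arabinose: 21.7 g/L × 2.037 L = 44.203 g
potassium chloride: 7.65 g/L × 2.037 L = 15.583 g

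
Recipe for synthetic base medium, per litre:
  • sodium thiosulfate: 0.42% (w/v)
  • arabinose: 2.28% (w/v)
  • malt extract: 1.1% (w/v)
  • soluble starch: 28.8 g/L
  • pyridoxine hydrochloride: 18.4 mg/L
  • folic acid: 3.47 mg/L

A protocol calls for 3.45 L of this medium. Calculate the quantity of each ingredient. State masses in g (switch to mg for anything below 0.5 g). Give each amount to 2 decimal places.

sodium thiosulfate 14.49 g; arabinose 78.66 g; malt extract 37.95 g; soluble starch 99.36 g; pyridoxine hydrochloride 63.48 mg; folic acid 11.97 mg

Working volume: 3.45 L.
sodium thiosulfate: 0.42% w/v = 4.2 g/L → 4.2 × 3.45 L = 14.49 g
arabinose: 2.28% w/v = 22.8 g/L → 22.8 × 3.45 L = 78.66 g
malt extract: 1.1 g per 100 mL × 3450 mL ÷ 100 = 37.95 g
soluble starch: 28.8 g/L × 3.45 L = 99.36 g
pyridoxine hydrochloride: 18.4 mg/L × 3.45 L = 63.48 mg
folic acid: 3.47 mg/L × 3.45 L = 11.97 mg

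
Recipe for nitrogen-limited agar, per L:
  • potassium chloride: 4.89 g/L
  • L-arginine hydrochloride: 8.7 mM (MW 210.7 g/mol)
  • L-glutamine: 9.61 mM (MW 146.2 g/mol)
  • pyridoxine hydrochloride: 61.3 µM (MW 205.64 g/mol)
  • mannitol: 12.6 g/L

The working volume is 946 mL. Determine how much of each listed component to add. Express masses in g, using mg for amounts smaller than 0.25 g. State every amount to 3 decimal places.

potassium chloride 4.626 g; L-arginine hydrochloride 1.734 g; L-glutamine 1.329 g; pyridoxine hydrochloride 11.925 mg; mannitol 11.920 g

Working volume: 946 mL = 0.946 L.
potassium chloride: 4.89 g/L × 0.946 L = 4.626 g
L-arginine hydrochloride: 8.7 mmol/L × 210.7 g/mol × 0.946 L ÷ 1000 = 1.734 g
L-glutamine: 9.61 mmol/L × 146.2 g/mol × 0.946 L ÷ 1000 = 1.329 g
pyridoxine hydrochloride: 61.3 µmol/L × 205.64 g/mol × 0.946 L ÷ 1000 = 11.925 mg
mannitol: 12.6 g/L × 0.946 L = 11.920 g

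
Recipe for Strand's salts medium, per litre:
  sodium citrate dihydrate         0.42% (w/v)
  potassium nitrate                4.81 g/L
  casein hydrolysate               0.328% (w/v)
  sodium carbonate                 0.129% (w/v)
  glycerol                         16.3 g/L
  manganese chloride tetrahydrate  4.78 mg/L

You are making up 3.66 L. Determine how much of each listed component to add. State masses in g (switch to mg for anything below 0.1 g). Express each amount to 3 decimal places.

Working volume: 3.66 L.
sodium citrate dihydrate: 0.42% w/v = 4.2 g/L → 4.2 × 3.66 L = 15.372 g
potassium nitrate: 4.81 g/L × 3.66 L = 17.605 g
casein hydrolysate: 0.328 g per 100 mL × 3660 mL ÷ 100 = 12.005 g
sodium carbonate: 0.129 g per 100 mL × 3660 mL ÷ 100 = 4.721 g
glycerol: 16.3 g/L × 3.66 L = 59.658 g
manganese chloride tetrahydrate: 4.78 mg/L × 3.66 L = 17.495 mg

sodium citrate dihydrate 15.372 g; potassium nitrate 17.605 g; casein hydrolysate 12.005 g; sodium carbonate 4.721 g; glycerol 59.658 g; manganese chloride tetrahydrate 17.495 mg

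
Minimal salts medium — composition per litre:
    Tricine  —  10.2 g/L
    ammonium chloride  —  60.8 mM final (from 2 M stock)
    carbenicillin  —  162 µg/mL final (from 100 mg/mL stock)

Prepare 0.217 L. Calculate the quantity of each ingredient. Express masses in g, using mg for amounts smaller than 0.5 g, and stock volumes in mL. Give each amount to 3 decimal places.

Scale factor relative to 1 L: 0.217.
Tricine: 10.2 g/L × 0.217 L = 2.213 g
ammonium chloride: C1V1 = C2V2 → 60.8 mM × 217 mL ÷ 2000 mM = 6.597 mL
carbenicillin: C1V1 = C2V2 → 162 µg/mL × 217 mL ÷ 100000 µg/mL = 0.352 mL

Tricine 2.213 g; ammonium chloride 6.597 mL; carbenicillin 0.352 mL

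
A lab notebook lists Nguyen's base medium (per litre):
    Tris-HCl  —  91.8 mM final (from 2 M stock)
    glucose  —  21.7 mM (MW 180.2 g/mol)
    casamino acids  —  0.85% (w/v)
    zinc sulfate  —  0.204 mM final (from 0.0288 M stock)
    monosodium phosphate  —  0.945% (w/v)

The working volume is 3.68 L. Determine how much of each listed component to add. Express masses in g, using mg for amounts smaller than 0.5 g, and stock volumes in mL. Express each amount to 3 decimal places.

Tris-HCl 168.912 mL; glucose 14.390 g; casamino acids 31.280 g; zinc sulfate 26.067 mL; monosodium phosphate 34.776 g

Working volume: 3.68 L.
Tris-HCl: dilute stock: 91.8 mM × 3680 mL ÷ 2000 mM = 168.912 mL
glucose: 21.7 mmol/L × 180.2 g/mol × 3.68 L ÷ 1000 = 14.390 g
casamino acids: 0.85% w/v = 8.5 g/L → 8.5 × 3.68 L = 31.280 g
zinc sulfate: dilute stock: 0.204 mM × 3680 mL ÷ 28.8 mM = 26.067 mL
monosodium phosphate: 0.945 g per 100 mL × 3680 mL ÷ 100 = 34.776 g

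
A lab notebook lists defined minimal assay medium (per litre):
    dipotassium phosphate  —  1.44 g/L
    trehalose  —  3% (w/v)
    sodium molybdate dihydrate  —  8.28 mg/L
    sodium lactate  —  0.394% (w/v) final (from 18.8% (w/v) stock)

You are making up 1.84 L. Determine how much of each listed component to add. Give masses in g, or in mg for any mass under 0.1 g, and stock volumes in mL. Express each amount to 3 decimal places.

Working volume: 1.84 L.
dipotassium phosphate: 1.44 g/L × 1.84 L = 2.650 g
trehalose: 3 g per 100 mL × 1840 mL ÷ 100 = 55.200 g
sodium molybdate dihydrate: 8.28 mg/L × 1.84 L = 15.235 mg
sodium lactate: V = C2·V2/C1 = 0.394% ÷ 18.8% × 1840 mL = 38.562 mL

dipotassium phosphate 2.650 g; trehalose 55.200 g; sodium molybdate dihydrate 15.235 mg; sodium lactate 38.562 mL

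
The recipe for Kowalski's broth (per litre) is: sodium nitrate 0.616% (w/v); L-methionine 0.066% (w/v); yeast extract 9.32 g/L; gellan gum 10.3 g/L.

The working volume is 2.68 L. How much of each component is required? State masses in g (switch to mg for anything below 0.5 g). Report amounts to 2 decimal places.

Working volume: 2.68 L.
sodium nitrate: 0.616 g per 100 mL × 2680 mL ÷ 100 = 16.51 g
L-methionine: 0.066% w/v = 0.66 g/L → 0.66 × 2.68 L = 1.77 g
yeast extract: 9.32 g/L × 2.68 L = 24.98 g
gellan gum: 10.3 g/L × 2.68 L = 27.60 g

sodium nitrate 16.51 g; L-methionine 1.77 g; yeast extract 24.98 g; gellan gum 27.60 g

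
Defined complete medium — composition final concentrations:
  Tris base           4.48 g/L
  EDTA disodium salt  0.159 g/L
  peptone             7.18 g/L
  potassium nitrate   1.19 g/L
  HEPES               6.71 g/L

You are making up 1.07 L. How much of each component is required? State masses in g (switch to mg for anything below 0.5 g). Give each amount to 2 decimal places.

Scale factor relative to 1 L: 1.07.
Tris base: 4.48 g/L × 1.07 L = 4.79 g
EDTA disodium salt: 0.159 g/L × 1.07 L = 0.17013 g = 170.13 mg
peptone: 7.18 g/L × 1.07 L = 7.68 g
potassium nitrate: 1.19 g/L × 1.07 L = 1.27 g
HEPES: 6.71 g/L × 1.07 L = 7.18 g

Tris base 4.79 g; EDTA disodium salt 170.13 mg; peptone 7.68 g; potassium nitrate 1.27 g; HEPES 7.18 g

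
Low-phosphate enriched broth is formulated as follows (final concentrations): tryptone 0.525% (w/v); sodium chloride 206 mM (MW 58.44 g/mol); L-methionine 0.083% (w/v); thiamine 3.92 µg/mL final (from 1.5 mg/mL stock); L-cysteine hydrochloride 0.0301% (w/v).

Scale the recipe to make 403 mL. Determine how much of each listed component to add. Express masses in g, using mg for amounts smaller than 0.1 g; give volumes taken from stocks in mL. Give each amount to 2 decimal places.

Working volume: 403 mL = 0.403 L.
tryptone: 0.525% w/v = 5.25 g/L → 5.25 × 0.403 L = 2.12 g
sodium chloride: 206 mmol/L × 58.44 g/mol × 0.403 L ÷ 1000 = 4.85 g
L-methionine: 0.083% w/v = 0.83 g/L → 0.83 × 0.403 L = 0.33 g
thiamine: V = C2·V2/C1 = 3.92 µg/mL × 403 mL ÷ 1500 µg/mL = 1.05 mL
L-cysteine hydrochloride: 0.0301 g per 100 mL × 403 mL ÷ 100 = 0.12 g

tryptone 2.12 g; sodium chloride 4.85 g; L-methionine 0.33 g; thiamine 1.05 mL; L-cysteine hydrochloride 0.12 g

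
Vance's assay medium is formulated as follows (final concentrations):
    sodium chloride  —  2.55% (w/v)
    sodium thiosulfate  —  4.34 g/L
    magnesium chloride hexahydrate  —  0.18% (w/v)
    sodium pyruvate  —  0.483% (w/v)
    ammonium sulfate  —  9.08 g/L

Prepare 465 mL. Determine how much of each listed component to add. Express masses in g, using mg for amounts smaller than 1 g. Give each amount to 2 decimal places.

sodium chloride 11.86 g; sodium thiosulfate 2.02 g; magnesium chloride hexahydrate 837.00 mg; sodium pyruvate 2.25 g; ammonium sulfate 4.22 g

Working volume: 465 mL = 0.465 L.
sodium chloride: 2.55% w/v = 25.5 g/L → 25.5 × 0.465 L = 11.86 g
sodium thiosulfate: 4.34 g/L × 0.465 L = 2.02 g
magnesium chloride hexahydrate: 0.18% w/v = 1.8 g/L → 1.8 × 0.465 L = 0.837 g = 837.00 mg
sodium pyruvate: 0.483 g per 100 mL × 465 mL ÷ 100 = 2.25 g
ammonium sulfate: 9.08 g/L × 0.465 L = 4.22 g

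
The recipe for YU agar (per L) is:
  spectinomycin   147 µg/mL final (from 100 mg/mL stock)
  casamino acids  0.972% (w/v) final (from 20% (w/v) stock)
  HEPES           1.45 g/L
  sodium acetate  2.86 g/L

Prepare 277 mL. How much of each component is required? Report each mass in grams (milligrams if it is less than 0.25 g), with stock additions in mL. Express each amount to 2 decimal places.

spectinomycin 0.41 mL; casamino acids 13.46 mL; HEPES 0.40 g; sodium acetate 0.79 g

Working volume: 277 mL = 0.277 L.
spectinomycin: V = C2·V2/C1 = 147 µg/mL × 277 mL ÷ 100000 µg/mL = 0.41 mL
casamino acids: C1V1 = C2V2 → 0.972% ÷ 20% × 277 mL = 13.46 mL
HEPES: 1.45 g/L × 0.277 L = 0.40 g
sodium acetate: 2.86 g/L × 0.277 L = 0.79 g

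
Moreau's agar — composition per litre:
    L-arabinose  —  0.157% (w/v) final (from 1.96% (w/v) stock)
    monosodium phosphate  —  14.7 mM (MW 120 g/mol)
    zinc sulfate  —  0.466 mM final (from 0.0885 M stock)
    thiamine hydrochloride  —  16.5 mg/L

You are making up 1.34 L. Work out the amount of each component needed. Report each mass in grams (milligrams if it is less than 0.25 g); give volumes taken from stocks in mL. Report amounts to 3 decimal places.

Working volume: 1.34 L.
L-arabinose: V = C2·V2/C1 = 0.157% ÷ 1.96% × 1340 mL = 107.337 mL
monosodium phosphate: 14.7 mmol/L × 120 g/mol × 1.34 L ÷ 1000 = 2.364 g
zinc sulfate: dilute stock: 0.466 mM × 1340 mL ÷ 88.5 mM = 7.056 mL
thiamine hydrochloride: 16.5 mg/L × 1.34 L = 22.110 mg

L-arabinose 107.337 mL; monosodium phosphate 2.364 g; zinc sulfate 7.056 mL; thiamine hydrochloride 22.110 mg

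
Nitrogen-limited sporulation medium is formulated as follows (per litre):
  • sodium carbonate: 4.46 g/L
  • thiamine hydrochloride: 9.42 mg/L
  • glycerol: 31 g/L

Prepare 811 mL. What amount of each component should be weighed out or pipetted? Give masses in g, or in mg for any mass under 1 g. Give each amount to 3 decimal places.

Working volume: 811 mL = 0.811 L.
sodium carbonate: 4.46 g/L × 0.811 L = 3.617 g
thiamine hydrochloride: 9.42 mg/L × 0.811 L = 7.640 mg
glycerol: 31 g/L × 0.811 L = 25.141 g

sodium carbonate 3.617 g; thiamine hydrochloride 7.640 mg; glycerol 25.141 g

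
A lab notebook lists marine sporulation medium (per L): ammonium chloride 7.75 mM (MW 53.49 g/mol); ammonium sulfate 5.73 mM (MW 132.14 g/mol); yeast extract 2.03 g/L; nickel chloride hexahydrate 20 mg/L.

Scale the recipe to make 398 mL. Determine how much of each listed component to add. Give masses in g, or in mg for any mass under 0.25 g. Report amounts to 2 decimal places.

Target volume = 398 mL = 0.398 L.
ammonium chloride: 7.75 mmol/L × 53.49 mg/mmol × 0.398 L = 164.99 mg
ammonium sulfate: 5.73 mmol/L × 132.14 g/mol × 0.398 L ÷ 1000 = 0.30 g
yeast extract: 2.03 g/L × 0.398 L = 0.81 g
nickel chloride hexahydrate: 20 mg/L × 0.398 L = 7.96 mg

ammonium chloride 164.99 mg; ammonium sulfate 0.30 g; yeast extract 0.81 g; nickel chloride hexahydrate 7.96 mg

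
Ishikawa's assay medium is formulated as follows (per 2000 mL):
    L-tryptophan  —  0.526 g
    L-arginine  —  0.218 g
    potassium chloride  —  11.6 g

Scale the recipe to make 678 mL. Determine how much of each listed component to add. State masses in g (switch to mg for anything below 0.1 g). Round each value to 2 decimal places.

Scale factor = 678 mL / 2000 mL = 0.339.
L-tryptophan: 0.526 g × (678 mL / 2000 mL) = 0.18 g
L-arginine: 0.218 g × (678 mL / 2000 mL) = 0.073902 g = 73.90 mg
potassium chloride: 11.6 g × (678 mL / 2000 mL) = 3.93 g

L-tryptophan 0.18 g; L-arginine 73.90 mg; potassium chloride 3.93 g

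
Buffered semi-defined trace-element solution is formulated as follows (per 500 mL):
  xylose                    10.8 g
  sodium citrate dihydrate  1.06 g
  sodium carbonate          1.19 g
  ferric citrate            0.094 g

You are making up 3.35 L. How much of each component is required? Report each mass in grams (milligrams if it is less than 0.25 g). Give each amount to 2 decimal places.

Ratio of target to recipe volume: 3350 / 500 = 6.7.
xylose: 10.8 g × (3350 mL / 500 mL) = 72.36 g
sodium citrate dihydrate: 1.06 g × (3350 mL / 500 mL) = 7.10 g
sodium carbonate: 1.19 g × (3350 mL / 500 mL) = 7.97 g
ferric citrate: 0.094 g × (3350 mL / 500 mL) = 0.63 g

xylose 72.36 g; sodium citrate dihydrate 7.10 g; sodium carbonate 7.97 g; ferric citrate 0.63 g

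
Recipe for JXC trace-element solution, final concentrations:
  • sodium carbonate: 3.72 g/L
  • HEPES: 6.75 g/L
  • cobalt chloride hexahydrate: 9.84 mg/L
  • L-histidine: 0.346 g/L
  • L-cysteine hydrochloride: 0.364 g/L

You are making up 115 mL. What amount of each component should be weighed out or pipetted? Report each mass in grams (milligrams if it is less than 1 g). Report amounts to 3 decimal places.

sodium carbonate 427.800 mg; HEPES 776.250 mg; cobalt chloride hexahydrate 1.132 mg; L-histidine 39.790 mg; L-cysteine hydrochloride 41.860 mg

Scale factor relative to 1 L: 0.115.
sodium carbonate: 3.72 g/L × 0.115 L = 0.4278 g = 427.800 mg
HEPES: 6.75 g/L × 0.115 L = 0.77625 g = 776.250 mg
cobalt chloride hexahydrate: 9.84 mg/L × 0.115 L = 1.132 mg
L-histidine: 0.346 g/L × 0.115 L = 0.03979 g = 39.790 mg
L-cysteine hydrochloride: 0.364 g/L × 0.115 L = 0.04186 g = 41.860 mg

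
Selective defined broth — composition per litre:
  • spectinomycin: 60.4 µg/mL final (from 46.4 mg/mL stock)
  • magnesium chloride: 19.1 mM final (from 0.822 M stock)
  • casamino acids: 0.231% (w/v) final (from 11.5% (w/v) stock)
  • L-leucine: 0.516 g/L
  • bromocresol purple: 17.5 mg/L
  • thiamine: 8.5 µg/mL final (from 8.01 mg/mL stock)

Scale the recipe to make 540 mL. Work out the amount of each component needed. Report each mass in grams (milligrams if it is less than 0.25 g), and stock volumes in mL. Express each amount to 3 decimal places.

spectinomycin 0.703 mL; magnesium chloride 12.547 mL; casamino acids 10.847 mL; L-leucine 0.279 g; bromocresol purple 9.450 mg; thiamine 0.573 mL

Target volume = 540 mL = 0.54 L.
spectinomycin: dilute stock: 60.4 µg/mL × 540 mL ÷ 46400 µg/mL = 0.703 mL
magnesium chloride: V = C2·V2/C1 = 19.1 mM × 540 mL ÷ 822 mM = 12.547 mL
casamino acids: V = C2·V2/C1 = 0.231% ÷ 11.5% × 540 mL = 10.847 mL
L-leucine: 0.516 g/L × 0.54 L = 0.279 g
bromocresol purple: 17.5 mg/L × 0.54 L = 9.450 mg
thiamine: dilute stock: 8.5 µg/mL × 540 mL ÷ 8010 µg/mL = 0.573 mL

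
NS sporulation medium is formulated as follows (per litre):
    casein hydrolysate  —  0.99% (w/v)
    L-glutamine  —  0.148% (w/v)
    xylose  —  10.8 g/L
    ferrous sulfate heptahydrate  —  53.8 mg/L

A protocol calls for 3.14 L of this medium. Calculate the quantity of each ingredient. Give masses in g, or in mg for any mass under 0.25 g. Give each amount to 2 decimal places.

casein hydrolysate 31.09 g; L-glutamine 4.65 g; xylose 33.91 g; ferrous sulfate heptahydrate 168.93 mg

Working volume: 3.14 L.
casein hydrolysate: 0.99 g per 100 mL × 3140 mL ÷ 100 = 31.09 g
L-glutamine: 0.148 g per 100 mL × 3140 mL ÷ 100 = 4.65 g
xylose: 10.8 g/L × 3.14 L = 33.91 g
ferrous sulfate heptahydrate: 53.8 mg/L × 3.14 L = 168.93 mg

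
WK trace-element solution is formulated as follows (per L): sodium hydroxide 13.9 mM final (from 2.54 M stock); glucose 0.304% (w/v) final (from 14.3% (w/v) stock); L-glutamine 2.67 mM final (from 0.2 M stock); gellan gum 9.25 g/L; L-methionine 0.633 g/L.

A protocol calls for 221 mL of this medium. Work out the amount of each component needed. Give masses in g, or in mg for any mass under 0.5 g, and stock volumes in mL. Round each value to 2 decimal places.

Target volume = 221 mL = 0.221 L.
sodium hydroxide: dilute stock: 13.9 mM × 221 mL ÷ 2540 mM = 1.21 mL
glucose: C1V1 = C2V2 → 0.304% ÷ 14.3% × 221 mL = 4.70 mL
L-glutamine: C1V1 = C2V2 → 2.67 mM × 221 mL ÷ 200 mM = 2.95 mL
gellan gum: 9.25 g/L × 0.221 L = 2.04 g
L-methionine: 0.633 g/L × 0.221 L = 0.139893 g = 139.89 mg

sodium hydroxide 1.21 mL; glucose 4.70 mL; L-glutamine 2.95 mL; gellan gum 2.04 g; L-methionine 139.89 mg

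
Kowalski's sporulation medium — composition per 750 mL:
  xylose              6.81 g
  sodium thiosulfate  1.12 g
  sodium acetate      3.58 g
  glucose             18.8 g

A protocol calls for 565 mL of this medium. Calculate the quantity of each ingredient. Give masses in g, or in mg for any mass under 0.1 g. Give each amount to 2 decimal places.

xylose 5.13 g; sodium thiosulfate 0.84 g; sodium acetate 2.70 g; glucose 14.16 g

Scale factor = 565 mL / 750 mL = 0.753333.
xylose: 6.81 g × (565 mL / 750 mL) = 5.13 g
sodium thiosulfate: 1.12 g × (565 mL / 750 mL) = 0.84 g
sodium acetate: 3.58 g × (565 mL / 750 mL) = 2.70 g
glucose: 18.8 g × (565 mL / 750 mL) = 14.16 g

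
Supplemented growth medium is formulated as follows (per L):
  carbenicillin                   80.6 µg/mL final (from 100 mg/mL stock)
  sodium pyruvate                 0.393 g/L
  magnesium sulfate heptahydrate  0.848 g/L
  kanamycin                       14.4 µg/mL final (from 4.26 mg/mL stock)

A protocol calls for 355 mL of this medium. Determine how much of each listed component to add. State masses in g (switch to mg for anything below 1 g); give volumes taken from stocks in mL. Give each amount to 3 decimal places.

Target volume = 355 mL = 0.355 L.
carbenicillin: V = C2·V2/C1 = 80.6 µg/mL × 355 mL ÷ 100000 µg/mL = 0.286 mL
sodium pyruvate: 0.393 g/L × 0.355 L = 0.139515 g = 139.515 mg
magnesium sulfate heptahydrate: 0.848 g/L × 0.355 L = 0.30104 g = 301.040 mg
kanamycin: dilute stock: 14.4 µg/mL × 355 mL ÷ 4260 µg/mL = 1.200 mL

carbenicillin 0.286 mL; sodium pyruvate 139.515 mg; magnesium sulfate heptahydrate 301.040 mg; kanamycin 1.200 mL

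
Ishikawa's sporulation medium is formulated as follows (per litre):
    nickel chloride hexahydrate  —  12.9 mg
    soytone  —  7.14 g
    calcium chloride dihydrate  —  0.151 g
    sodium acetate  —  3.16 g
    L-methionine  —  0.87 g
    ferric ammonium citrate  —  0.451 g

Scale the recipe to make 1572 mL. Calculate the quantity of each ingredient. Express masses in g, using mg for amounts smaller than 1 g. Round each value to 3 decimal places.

nickel chloride hexahydrate 20.279 mg; soytone 11.224 g; calcium chloride dihydrate 237.372 mg; sodium acetate 4.968 g; L-methionine 1.368 g; ferric ammonium citrate 708.972 mg

Scale factor = 1572 mL / 1000 mL = 1.572.
nickel chloride hexahydrate: 12.9 mg × (1572 mL / 1000 mL) = 20.279 mg
soytone: 7.14 g × (1572 mL / 1000 mL) = 11.224 g
calcium chloride dihydrate: 0.151 g × (1572 mL / 1000 mL) = 0.237372 g = 237.372 mg
sodium acetate: 3.16 g × (1572 mL / 1000 mL) = 4.968 g
L-methionine: 0.87 g × (1572 mL / 1000 mL) = 1.368 g
ferric ammonium citrate: 0.451 g × (1572 mL / 1000 mL) = 0.708972 g = 708.972 mg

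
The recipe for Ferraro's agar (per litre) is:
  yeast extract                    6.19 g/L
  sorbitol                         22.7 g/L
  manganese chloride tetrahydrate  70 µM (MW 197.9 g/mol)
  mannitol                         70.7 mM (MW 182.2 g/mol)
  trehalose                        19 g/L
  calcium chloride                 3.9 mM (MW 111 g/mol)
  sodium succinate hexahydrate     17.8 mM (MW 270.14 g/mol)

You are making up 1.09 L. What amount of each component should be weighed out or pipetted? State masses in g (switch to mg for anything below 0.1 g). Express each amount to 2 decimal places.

yeast extract 6.75 g; sorbitol 24.74 g; manganese chloride tetrahydrate 15.10 mg; mannitol 14.04 g; trehalose 20.71 g; calcium chloride 0.47 g; sodium succinate hexahydrate 5.24 g

Working volume: 1.09 L.
yeast extract: 6.19 g/L × 1.09 L = 6.75 g
sorbitol: 22.7 g/L × 1.09 L = 24.74 g
manganese chloride tetrahydrate: 70 µmol/L × 197.9 g/mol × 1.09 L ÷ 1000 = 15.10 mg
mannitol: 70.7 mmol/L × 182.2 g/mol × 1.09 L ÷ 1000 = 14.04 g
trehalose: 19 g/L × 1.09 L = 20.71 g
calcium chloride: 3.9 mmol/L × 111 g/mol × 1.09 L ÷ 1000 = 0.47 g
sodium succinate hexahydrate: 17.8 mmol/L × 270.14 g/mol × 1.09 L ÷ 1000 = 5.24 g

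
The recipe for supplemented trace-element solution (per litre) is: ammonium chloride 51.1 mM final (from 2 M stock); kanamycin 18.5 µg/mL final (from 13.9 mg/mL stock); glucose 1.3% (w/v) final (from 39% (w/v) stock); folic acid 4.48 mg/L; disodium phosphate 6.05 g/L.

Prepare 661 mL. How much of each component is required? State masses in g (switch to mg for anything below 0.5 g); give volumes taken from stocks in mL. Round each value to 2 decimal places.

Target volume = 661 mL = 0.661 L.
ammonium chloride: V = C2·V2/C1 = 51.1 mM × 661 mL ÷ 2000 mM = 16.89 mL
kanamycin: dilute stock: 18.5 µg/mL × 661 mL ÷ 13900 µg/mL = 0.88 mL
glucose: dilute stock: 1.3% ÷ 39% × 661 mL = 22.03 mL
folic acid: 4.48 mg/L × 0.661 L = 2.96 mg
disodium phosphate: 6.05 g/L × 0.661 L = 4.00 g

ammonium chloride 16.89 mL; kanamycin 0.88 mL; glucose 22.03 mL; folic acid 2.96 mg; disodium phosphate 4.00 g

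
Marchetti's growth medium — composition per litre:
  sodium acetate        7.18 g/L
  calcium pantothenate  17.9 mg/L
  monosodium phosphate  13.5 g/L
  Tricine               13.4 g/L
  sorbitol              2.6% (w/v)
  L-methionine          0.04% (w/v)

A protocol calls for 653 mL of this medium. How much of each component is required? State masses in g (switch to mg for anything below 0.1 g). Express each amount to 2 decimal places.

sodium acetate 4.69 g; calcium pantothenate 11.69 mg; monosodium phosphate 8.82 g; Tricine 8.75 g; sorbitol 16.98 g; L-methionine 0.26 g

Working volume: 653 mL = 0.653 L.
sodium acetate: 7.18 g/L × 0.653 L = 4.69 g
calcium pantothenate: 17.9 mg/L × 0.653 L = 11.69 mg
monosodium phosphate: 13.5 g/L × 0.653 L = 8.82 g
Tricine: 13.4 g/L × 0.653 L = 8.75 g
sorbitol: 2.6% w/v = 26 g/L → 26 × 0.653 L = 16.98 g
L-methionine: 0.04 g per 100 mL × 653 mL ÷ 100 = 0.26 g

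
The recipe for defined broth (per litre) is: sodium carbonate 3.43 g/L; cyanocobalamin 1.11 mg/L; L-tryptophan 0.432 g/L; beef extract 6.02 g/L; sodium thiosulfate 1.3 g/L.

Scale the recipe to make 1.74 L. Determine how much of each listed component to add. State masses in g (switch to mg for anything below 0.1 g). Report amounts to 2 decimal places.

Scale factor relative to 1 L: 1.74.
sodium carbonate: 3.43 g/L × 1.74 L = 5.97 g
cyanocobalamin: 1.11 mg/L × 1.74 L = 1.93 mg
L-tryptophan: 0.432 g/L × 1.74 L = 0.75 g
beef extract: 6.02 g/L × 1.74 L = 10.47 g
sodium thiosulfate: 1.3 g/L × 1.74 L = 2.26 g

sodium carbonate 5.97 g; cyanocobalamin 1.93 mg; L-tryptophan 0.75 g; beef extract 10.47 g; sodium thiosulfate 2.26 g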